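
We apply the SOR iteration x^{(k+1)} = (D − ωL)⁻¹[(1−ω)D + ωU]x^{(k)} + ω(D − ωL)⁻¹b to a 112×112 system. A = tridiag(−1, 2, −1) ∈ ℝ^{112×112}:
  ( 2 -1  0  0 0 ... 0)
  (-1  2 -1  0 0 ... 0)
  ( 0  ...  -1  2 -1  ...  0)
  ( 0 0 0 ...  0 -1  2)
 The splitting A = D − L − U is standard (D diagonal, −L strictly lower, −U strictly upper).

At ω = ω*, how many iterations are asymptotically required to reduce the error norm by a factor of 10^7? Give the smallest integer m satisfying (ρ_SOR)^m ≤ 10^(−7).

m = 290

spectrum of D⁻¹(L+U) = {cos(kπ/113) : 1≤k≤112}; ρ_J = cos(π/113) = 0.9996136.
√(1 − cos²(π/113)) = sin(π/113) ≈ 0.0277981.
ω* = 2/(1 + 0.0277981) = 2/1.0277981 = 1.9459075.
ρ(B_{ω*}) = ω*−1 = 0.9459075
ρ_SOR^m ≤ 10^(−7) ⇔ m ≥ 7·ln10/(−ln 0.9459075) = 16.1181/0.0556105 = 289.839; m = ⌈289.839⌉ = 290.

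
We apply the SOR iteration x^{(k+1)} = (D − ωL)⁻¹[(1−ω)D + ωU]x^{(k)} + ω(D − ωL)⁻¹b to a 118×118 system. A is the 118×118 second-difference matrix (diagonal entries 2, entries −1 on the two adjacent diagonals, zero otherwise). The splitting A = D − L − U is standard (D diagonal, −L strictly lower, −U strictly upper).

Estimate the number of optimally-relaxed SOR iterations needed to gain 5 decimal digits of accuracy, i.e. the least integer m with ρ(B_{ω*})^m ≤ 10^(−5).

ρ_J = max_k |cos(kπ/119)| = cos(π/119) = 0.9996515
√(1−ρ_J²) = |sin(π/119)| = 0.0263969
ω* = 2 / (1 + 0.0263969) = 2 / 1.0263969 ≈ 1.9485640.
and ρ(B_{ω*}) = 1.9485640 − 1 = 0.9485640.
For 5 digits: m = 5·ln10 / (−ln 0.9485640) = 11.5129/0.052806 = 218.023; round up → m = 219.

m = 219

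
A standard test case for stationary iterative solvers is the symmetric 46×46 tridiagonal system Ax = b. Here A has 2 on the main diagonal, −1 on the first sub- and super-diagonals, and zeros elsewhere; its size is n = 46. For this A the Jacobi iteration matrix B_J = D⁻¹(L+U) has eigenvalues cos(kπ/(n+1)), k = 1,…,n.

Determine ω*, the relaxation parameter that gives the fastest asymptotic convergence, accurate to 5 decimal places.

spectrum of D⁻¹(L+U) = {cos(kπ/47) : 1≤k≤46}; ρ_J = cos(π/47) = 0.99777.
root = sin(π/47) = 0.066793  (since 1−cos² = sin²).
Then 2/(1+√(1−ρ_J²)) = 2/(1+0.066793); ω* = 2/1.066793 = 1.87478.
ρ_SOR = ω* − 1 = 1.87478 − 1 = 0.87478.

ω* = 1.87478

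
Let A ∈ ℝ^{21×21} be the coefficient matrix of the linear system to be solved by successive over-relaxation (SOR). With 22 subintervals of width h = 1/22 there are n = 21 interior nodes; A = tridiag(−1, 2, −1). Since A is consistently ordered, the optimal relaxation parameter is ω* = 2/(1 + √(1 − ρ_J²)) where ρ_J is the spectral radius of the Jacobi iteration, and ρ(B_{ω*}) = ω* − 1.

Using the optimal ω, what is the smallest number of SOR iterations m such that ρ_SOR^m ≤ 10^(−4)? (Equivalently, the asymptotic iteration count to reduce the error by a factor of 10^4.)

m = 33

n=21: λ(B_J) = 1 − λ(A)/2 = cos(kπ/22); k=1 gives ρ_J = 0.9898214.
√(1−ρ_J²) simplifies to sin(π/22) = 0.1423148.
ω* = 2/(1 + 0.1423148) = 2/1.1423148 = 1.7508309.
ρ_SOR = ω* − 1 ≈ 0.7508309.
For 4 digits: m = 4·ln10 / (−ln 0.7508309) = 9.21034/0.286575 = 32.139; round up → m = 33.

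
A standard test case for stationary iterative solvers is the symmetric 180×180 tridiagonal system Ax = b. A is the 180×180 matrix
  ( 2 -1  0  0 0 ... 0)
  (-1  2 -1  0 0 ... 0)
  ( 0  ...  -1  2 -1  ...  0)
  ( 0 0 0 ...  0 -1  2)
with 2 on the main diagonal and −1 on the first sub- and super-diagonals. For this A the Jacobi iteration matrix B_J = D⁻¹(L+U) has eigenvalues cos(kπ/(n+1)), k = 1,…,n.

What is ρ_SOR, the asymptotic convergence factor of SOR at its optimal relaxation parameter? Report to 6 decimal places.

With n=180, ρ(Jacobi) = cos(π/181) = 0.999849.
root = sin(π/181) = 0.0173560  (since 1−cos² = sin²).
ω* = 2 / (1 + 0.0173560) = 2 / 1.0173560 ≈ 1.965880.
ρ_SOR = ω* − 1 = 1.965880 − 1 = 0.965880.

ρ_SOR = 0.965880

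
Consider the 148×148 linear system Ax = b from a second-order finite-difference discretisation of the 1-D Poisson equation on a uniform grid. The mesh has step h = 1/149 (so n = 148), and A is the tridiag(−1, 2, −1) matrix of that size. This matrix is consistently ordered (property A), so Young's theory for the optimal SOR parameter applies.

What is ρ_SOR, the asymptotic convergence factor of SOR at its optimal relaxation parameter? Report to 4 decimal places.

½·tridiag(1,0,1) at n=148: λ_k = cos(kπ/149); max |λ| at k=1 ⇒ ρ_J = cos(π/149) ≈ 0.9998.
√(1−ρ_J²) simplifies to sin(π/149) = 0.02108.
ω* = 2 / (1 + 0.02108) = 2 / 1.02108 ≈ 1.9587.
and ρ(B_{ω*}) = 1.9587 − 1 = 0.9587.

ρ_SOR = 0.9587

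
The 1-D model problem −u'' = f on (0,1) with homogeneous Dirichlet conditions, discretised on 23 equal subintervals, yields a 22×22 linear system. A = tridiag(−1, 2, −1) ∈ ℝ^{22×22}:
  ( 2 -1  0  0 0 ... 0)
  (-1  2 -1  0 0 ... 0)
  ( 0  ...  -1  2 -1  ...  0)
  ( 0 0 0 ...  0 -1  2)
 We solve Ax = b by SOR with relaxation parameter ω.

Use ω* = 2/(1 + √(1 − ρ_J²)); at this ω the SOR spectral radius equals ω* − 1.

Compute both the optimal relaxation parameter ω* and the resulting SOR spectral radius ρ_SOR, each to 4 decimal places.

spectrum of D⁻¹(L+U) = {cos(kπ/23) : 1≤k≤22}; ρ_J = cos(π/23) = 0.9907.
1 − cos²(π/23) = sin²(π/23) ⇒ √(1−ρ_J²) = sin(π/23) = 0.13617.
ω* = 2/(1 + 0.13617) = 2/1.13617 = 1.7603.
ρ_SOR = ω* − 1 = 1.7603 − 1 = 0.7603.

ω* = 1.7603, ρ_SOR = 0.7603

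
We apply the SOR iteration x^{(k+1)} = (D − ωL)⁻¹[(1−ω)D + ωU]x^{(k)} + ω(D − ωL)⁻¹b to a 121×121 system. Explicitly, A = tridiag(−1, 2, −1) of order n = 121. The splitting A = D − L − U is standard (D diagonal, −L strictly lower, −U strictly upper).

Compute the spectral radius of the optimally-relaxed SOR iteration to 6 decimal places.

ρ_SOR = 0.949797

[ρ_J] n=121: ρ(B_J) = cos(π/(n+1)) = cos(π/122) = 0.999668.
root = sin(π/122) = 0.0257479  (since 1−cos² = sin²).
Then 2/(1+√(1−ρ_J²)) = 2/(1+0.0257479); ω* = 2/1.0257479 = 1.949797.
and ρ(B_{ω*}) = 1.949797 − 1 = 0.949797.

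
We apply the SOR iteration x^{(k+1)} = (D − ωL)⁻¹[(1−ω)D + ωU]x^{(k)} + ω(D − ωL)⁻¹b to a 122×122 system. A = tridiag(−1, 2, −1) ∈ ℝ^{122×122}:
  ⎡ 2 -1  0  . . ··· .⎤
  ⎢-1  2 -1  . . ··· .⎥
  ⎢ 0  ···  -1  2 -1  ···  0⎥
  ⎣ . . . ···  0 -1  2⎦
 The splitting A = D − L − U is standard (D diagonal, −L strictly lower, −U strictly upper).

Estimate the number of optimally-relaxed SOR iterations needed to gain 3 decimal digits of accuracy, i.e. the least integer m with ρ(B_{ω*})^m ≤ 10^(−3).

[ρ_J] n=122: ρ(B_J) = cos(π/(n+1)) = cos(π/123) = 0.9996738.
1 − cos²(π/123) = sin²(π/123) ⇒ √(1−ρ_J²) = sin(π/123) = 0.0255386.
Young: ω* = 2/(1+√(1−ρ_J²)) = 2/(1+0.0255386) = 2/1.0255386 = 1.9501948.
Hence ρ(B_{ω*}) = 1.9501948 − 1 = 0.9501948.
3·ln10 = 6.90776; −ln(0.9501948) = 0.0510883; m = ⌈6.90776/0.0510883⌉ = ⌈135.212⌉ = 136.

m = 136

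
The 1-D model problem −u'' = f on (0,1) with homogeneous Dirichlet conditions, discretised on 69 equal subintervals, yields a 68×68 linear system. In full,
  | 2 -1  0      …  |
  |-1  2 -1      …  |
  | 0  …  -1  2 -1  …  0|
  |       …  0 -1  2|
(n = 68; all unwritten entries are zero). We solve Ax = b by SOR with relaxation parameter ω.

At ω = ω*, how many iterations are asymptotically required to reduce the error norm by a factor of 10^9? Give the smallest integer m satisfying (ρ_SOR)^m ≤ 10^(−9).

m = 228

[ρ_J] n=68: ρ(B_J) = cos(π/(n+1)) = cos(π/69) = 0.9989637.
√(1−ρ_J²) = |sin(π/69)| = 0.0455146
Young: ω* = 2/(1+√(1−ρ_J²)) = 2/(1+0.0455146) = 2/1.0455146 = 1.9129336.
Hence ρ(B_{ω*}) = 1.9129336 − 1 = 0.9129336.
(0.9129336)^m ≤ 10^{−9}  ⇒  m·ln(0.9129336) ≤ −9·ln10  ⇒  m ≥ 227.498  ⇒  m = 228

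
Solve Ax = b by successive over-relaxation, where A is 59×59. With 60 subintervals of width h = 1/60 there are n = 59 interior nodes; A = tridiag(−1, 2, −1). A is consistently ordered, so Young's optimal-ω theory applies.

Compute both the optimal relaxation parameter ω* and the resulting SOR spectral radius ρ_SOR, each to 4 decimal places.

B_J for the 59×59 system has eigenvalues cos(kπ/60); ρ_J = cos(π/60) = 0.9986.
√(1−ρ_J²) simplifies to sin(π/60) = 0.05234.
ω* = 2 / (1 + 0.05234) = 2 / 1.05234 ≈ 1.9005.
and ρ(B_{ω*}) = 1.9005 − 1 = 0.9005.

ω* = 1.9005, ρ_SOR = 0.9005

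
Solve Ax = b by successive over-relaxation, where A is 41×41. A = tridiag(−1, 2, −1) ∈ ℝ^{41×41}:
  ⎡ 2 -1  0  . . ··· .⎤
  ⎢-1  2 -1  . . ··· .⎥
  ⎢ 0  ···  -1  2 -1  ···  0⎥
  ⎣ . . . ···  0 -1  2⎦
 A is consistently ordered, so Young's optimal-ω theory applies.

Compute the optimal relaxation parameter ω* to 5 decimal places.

ω* = 1.86093

spectrum of D⁻¹(L+U) = {cos(kπ/42) : 1≤k≤41}; ρ_J = cos(π/42) = 0.99720.
root = sin(π/42) = 0.074730  (since 1−cos² = sin²).
ω* = 2/(1 + 0.074730) = 2/1.074730 = 1.86093.
ρ_SOR = ω* − 1 = 1.86093 − 1 = 0.86093.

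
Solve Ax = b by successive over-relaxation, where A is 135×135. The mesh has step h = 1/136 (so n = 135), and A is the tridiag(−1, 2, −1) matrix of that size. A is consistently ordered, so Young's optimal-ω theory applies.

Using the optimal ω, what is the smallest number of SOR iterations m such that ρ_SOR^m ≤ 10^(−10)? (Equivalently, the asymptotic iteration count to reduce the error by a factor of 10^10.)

m = 499

[ρ_J] n=135: ρ(B_J) = cos(π/(n+1)) = cos(π/136) = 0.9997332.
√(1−ρ_J²) simplifies to sin(π/136) = 0.0230979.
[ω*] 2 ÷ (1 + 0.0230979) = 2 ÷ 1.0230979 = 1.9548471.
Hence ρ(B_{ω*}) = 1.9548471 − 1 = 0.9548471.
10·ln10 = 23.0259; −ln(0.9548471) = 0.0462041; m = ⌈23.0259/0.0462041⌉ = ⌈498.352⌉ = 499.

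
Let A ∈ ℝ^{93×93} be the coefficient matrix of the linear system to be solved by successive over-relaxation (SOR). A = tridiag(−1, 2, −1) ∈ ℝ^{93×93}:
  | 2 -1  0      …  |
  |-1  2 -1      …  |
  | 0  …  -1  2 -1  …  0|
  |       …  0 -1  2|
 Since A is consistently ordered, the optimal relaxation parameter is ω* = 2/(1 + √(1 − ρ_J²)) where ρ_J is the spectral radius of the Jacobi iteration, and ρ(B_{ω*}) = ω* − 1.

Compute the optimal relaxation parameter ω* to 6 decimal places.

[ρ_J] n=93: ρ(B_J) = cos(π/(n+1)) = cos(π/94) = 0.999442.
1 − cos²(π/94) = sin²(π/94) ⇒ √(1−ρ_J²) = sin(π/94) = 0.0334150.
ω* = 2/(1+0.0334150) = 1.935331
[ρ_SOR] ω* − 1 = 0.935331.

ω* = 1.935331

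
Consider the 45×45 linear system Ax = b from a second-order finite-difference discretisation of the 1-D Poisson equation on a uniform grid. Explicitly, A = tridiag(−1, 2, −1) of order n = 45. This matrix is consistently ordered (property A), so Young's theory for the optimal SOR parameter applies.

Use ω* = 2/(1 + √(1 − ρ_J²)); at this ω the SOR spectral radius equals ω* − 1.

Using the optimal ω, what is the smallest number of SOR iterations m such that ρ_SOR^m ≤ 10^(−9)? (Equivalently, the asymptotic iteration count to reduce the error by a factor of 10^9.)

m = 152

B_J for the 45×45 system has eigenvalues cos(kπ/46); ρ_J = cos(π/46) = 0.9976688.
root = sin(π/46) = 0.0682424  (since 1−cos² = sin²).
ω* = 2/(1+0.0682424) = 1.8722342
and ρ(B_{ω*}) = 1.8722342 − 1 = 0.8722342.
ρ_SOR^m ≤ 10^(−9) ⇔ m ≥ 9·ln10/(−ln 0.8722342) = 20.7233/0.136697 = 151.600; m = ⌈151.600⌉ = 152.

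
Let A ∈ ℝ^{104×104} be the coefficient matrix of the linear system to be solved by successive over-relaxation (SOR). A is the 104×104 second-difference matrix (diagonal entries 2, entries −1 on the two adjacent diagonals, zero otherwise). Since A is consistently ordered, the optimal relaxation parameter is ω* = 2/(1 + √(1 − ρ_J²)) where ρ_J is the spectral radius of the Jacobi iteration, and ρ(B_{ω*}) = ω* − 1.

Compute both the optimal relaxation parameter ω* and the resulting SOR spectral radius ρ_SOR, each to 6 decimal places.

ω* = 1.941907, ρ_SOR = 0.941907

spectrum of D⁻¹(L+U) = {cos(kπ/105) : 1≤k≤104}; ρ_J = cos(π/105) = 0.999552.
√(1−ρ_J²) simplifies to sin(π/105) = 0.0299155.
Then 2/(1+√(1−ρ_J²)) = 2/(1+0.0299155); ω* = 2/1.0299155 = 1.941907.
[ρ_SOR] ω* − 1 = 0.941907.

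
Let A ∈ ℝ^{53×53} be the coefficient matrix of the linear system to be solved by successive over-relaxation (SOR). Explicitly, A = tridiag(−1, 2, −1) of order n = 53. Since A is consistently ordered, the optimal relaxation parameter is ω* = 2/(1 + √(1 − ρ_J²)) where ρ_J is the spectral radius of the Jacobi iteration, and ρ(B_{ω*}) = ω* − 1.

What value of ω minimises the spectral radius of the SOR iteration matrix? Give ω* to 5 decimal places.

n=53: λ(B_J) = 1 − λ(A)/2 = cos(kπ/54); k=1 gives ρ_J = 0.99831.
√(1−ρ_J²) simplifies to sin(π/54) = 0.058145.
[ω*] 2 ÷ (1 + 0.058145) = 2 ÷ 1.058145 = 1.89010.
and ρ(B_{ω*}) = 1.89010 − 1 = 0.89010.

ω* = 1.89010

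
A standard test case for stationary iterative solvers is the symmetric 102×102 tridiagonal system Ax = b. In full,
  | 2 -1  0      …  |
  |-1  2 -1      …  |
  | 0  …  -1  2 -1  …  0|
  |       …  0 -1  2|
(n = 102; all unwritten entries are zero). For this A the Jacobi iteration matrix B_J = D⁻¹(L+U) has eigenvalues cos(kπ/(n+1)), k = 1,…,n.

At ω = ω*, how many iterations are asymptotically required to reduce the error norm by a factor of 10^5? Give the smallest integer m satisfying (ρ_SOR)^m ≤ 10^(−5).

m = 189

ρ_J = max_k |cos(kπ/103)| = cos(π/103) = 0.9995349
1 − cos²(π/103) = sin²(π/103) ⇒ √(1−ρ_J²) = sin(π/103) = 0.0304962.
Then 2/(1+√(1−ρ_J²)) = 2/(1+0.0304962); ω* = 2/1.0304962 = 1.9408126.
and ρ(B_{ω*}) = 1.9408126 − 1 = 0.9408126.
(0.9408126)^m ≤ 10^{−5}  ⇒  m·ln(0.9408126) ≤ −5·ln10  ⇒  m ≥ 188.701  ⇒  m = 189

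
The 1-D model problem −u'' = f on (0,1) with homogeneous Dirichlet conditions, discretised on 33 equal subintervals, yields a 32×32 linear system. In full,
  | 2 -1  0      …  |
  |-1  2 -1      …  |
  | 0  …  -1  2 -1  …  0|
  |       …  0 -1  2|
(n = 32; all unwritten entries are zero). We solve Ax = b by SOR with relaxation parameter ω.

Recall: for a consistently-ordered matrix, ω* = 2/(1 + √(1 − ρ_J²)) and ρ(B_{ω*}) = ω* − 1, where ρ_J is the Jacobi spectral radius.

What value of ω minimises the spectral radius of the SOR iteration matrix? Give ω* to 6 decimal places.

ω* = 1.826391

spectrum of D⁻¹(L+U) = {cos(kπ/33) : 1≤k≤32}; ρ_J = cos(π/33) = 0.995472.
√(1−ρ_J²) = |sin(π/33)| = 0.0950560
So ω* = 2/1.0950560 = 1.826391 (Young).
Hence ρ(B_{ω*}) = 1.826391 − 1 = 0.826391.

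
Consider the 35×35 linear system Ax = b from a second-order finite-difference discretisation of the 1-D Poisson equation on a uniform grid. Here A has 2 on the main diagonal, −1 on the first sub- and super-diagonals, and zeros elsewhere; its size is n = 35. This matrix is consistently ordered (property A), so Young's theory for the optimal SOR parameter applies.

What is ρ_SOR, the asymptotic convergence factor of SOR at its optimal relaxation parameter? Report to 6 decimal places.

spectrum of D⁻¹(L+U) = {cos(kπ/36) : 1≤k≤35}; ρ_J = cos(π/36) = 0.996195.
√(1−ρ_J²) simplifies to sin(π/36) = 0.0871557.
ω* = 2/(1+0.0871557) = 1.839663
and ρ(B_{ω*}) = 1.839663 − 1 = 0.839663.

ρ_SOR = 0.839663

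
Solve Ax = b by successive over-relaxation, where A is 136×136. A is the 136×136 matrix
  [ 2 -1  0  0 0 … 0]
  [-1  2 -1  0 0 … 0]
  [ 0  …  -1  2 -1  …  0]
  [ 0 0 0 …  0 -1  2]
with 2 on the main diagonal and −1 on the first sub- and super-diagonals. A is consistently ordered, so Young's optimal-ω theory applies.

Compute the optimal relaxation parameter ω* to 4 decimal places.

ω* = 1.9552

n=136: λ(B_J) = 1 − λ(A)/2 = cos(kπ/137); k=1 gives ρ_J = 0.9997.
√(1 − cos²(π/137)) = sin(π/137) ≈ 0.02293.
[ω*] 2 ÷ (1 + 0.02293) = 2 ÷ 1.02293 = 1.9552.
At ω = 1.9552 every |λ(B_ω)| = ω−1, so ρ_SOR = 0.9552.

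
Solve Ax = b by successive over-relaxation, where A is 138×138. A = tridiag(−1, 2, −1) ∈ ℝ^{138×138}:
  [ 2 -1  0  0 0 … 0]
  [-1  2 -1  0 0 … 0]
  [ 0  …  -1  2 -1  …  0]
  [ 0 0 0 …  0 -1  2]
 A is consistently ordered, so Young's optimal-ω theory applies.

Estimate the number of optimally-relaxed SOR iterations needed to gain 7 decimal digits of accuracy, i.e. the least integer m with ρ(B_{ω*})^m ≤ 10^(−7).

m = 357

spectrum of D⁻¹(L+U) = {cos(kπ/139) : 1≤k≤138}; ρ_J = cos(π/139) = 0.9997446.
√(1−ρ_J²) simplifies to sin(π/139) = 0.0225995.
[ω*] 2 ÷ (1 + 0.0225995) = 2 ÷ 1.0225995 = 1.9557999.
and ρ(B_{ω*}) = 1.9557999 − 1 = 0.9557999.
(0.9557999)^m ≤ 10^{−7}  ⇒  m·ln(0.9557999) ≤ −7·ln10  ⇒  m ≥ 356.542  ⇒  m = 357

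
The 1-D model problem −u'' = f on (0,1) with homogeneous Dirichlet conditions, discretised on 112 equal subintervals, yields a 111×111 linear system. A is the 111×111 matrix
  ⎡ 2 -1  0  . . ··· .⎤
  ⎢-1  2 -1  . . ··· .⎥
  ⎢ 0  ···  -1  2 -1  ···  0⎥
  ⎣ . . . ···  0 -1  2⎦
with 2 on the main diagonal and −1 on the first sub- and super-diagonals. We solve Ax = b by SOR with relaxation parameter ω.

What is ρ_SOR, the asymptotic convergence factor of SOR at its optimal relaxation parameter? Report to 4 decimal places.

[ρ_J] n=111: ρ(B_J) = cos(π/(n+1)) = cos(π/112) = 0.9996.
√(1−ρ_J²) simplifies to sin(π/112) = 0.02805.
ω* = 2 / (1 + 0.02805) = 2 / 1.02805 ≈ 1.9454.
ρ(B_{ω*}) = ω*−1 = 0.9454

ρ_SOR = 0.9454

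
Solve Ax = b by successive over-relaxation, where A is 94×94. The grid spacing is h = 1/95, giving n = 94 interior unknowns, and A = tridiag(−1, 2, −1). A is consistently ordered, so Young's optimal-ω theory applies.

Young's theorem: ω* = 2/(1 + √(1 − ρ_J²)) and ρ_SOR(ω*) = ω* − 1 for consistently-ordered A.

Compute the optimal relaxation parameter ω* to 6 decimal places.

½·tridiag(1,0,1) at n=94: λ_k = cos(kπ/95); max |λ| at k=1 ⇒ ρ_J = cos(π/95) ≈ 0.999453.
√(1 − cos²(π/95)) = sin(π/95) ≈ 0.0330634.
[ω*] 2 ÷ (1 + 0.0330634) = 2 ÷ 1.0330634 = 1.935990.
ρ_SOR = ω* − 1 ≈ 0.935990.

ω* = 1.935990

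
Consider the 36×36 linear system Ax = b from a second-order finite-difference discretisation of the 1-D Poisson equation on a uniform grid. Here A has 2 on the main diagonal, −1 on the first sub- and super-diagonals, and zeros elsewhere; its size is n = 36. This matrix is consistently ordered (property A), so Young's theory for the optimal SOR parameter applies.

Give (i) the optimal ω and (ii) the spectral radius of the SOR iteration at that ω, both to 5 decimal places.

n=36: λ(B_J) = 1 − λ(A)/2 = cos(kπ/37); k=1 gives ρ_J = 0.99640.
√(1−ρ_J²) simplifies to sin(π/37) = 0.084806.
Young: ω* = 2/(1+√(1−ρ_J²)) = 2/(1+0.084806) = 2/1.084806 = 1.84365.
At ω = 1.84365 every |λ(B_ω)| = ω−1, so ρ_SOR = 0.84365.

ω* = 1.84365, ρ_SOR = 0.84365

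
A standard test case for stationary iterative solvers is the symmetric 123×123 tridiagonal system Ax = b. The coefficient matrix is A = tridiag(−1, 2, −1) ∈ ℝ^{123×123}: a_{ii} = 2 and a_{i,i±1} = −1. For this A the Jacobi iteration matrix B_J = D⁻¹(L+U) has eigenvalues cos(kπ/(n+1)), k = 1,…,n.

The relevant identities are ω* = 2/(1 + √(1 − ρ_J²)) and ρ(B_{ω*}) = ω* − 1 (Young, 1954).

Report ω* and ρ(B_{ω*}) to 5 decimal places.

ω* = 1.95059, ρ_SOR = 0.95059

B_J for the 123×123 system has eigenvalues cos(kπ/124); ρ_J = cos(π/124) = 0.99968.
root = sin(π/124) = 0.025333  (since 1−cos² = sin²).
ω* = 2/(1+0.025333) = 1.95059
ρ(B_{ω*}) = ω*−1 = 0.95059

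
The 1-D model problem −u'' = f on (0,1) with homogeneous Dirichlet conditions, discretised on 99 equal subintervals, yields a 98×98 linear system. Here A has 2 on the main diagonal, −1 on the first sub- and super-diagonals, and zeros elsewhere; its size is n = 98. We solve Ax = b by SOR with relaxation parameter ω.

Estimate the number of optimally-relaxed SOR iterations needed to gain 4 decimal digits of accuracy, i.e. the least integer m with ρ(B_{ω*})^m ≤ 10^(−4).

With n=98, ρ(Jacobi) = cos(π/99) = 0.9994965.
√(1 − cos²(π/99)) = sin(π/99) ≈ 0.0317279.
ω* = 2 / (1 + 0.0317279) = 2 / 1.0317279 ≈ 1.9384956.
ρ(B_{ω*}) = ω*−1 = 0.9384956
For 4 digits: m = 4·ln10 / (−ln 0.9384956) = 9.21034/0.0634771 = 145.097; round up → m = 146.

m = 146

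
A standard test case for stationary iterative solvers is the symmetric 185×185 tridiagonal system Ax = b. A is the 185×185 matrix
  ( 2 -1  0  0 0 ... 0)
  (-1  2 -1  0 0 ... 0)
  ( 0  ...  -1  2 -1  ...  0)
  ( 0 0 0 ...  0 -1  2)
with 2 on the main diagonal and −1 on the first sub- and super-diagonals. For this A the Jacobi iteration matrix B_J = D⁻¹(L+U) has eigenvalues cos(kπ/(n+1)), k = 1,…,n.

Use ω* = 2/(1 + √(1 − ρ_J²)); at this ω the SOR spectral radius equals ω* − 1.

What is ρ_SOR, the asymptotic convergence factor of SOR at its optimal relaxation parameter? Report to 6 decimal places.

ρ_SOR = 0.966782

With n=185, ρ(Jacobi) = cos(π/186) = 0.999857.
root = sin(π/186) = 0.0168895  (since 1−cos² = sin²).
ω* = 2 / (1 + 0.0168895) = 2 / 1.0168895 ≈ 1.966782.
and ρ(B_{ω*}) = 1.966782 − 1 = 0.966782.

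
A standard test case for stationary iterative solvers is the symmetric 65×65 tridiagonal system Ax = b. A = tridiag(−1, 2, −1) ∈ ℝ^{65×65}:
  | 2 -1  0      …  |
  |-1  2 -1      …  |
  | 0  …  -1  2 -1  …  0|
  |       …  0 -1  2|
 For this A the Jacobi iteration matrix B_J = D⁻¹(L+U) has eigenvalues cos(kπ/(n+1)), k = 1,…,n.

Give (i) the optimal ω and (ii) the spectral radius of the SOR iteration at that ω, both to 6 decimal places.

ω* = 1.909159, ρ_SOR = 0.909159

With n=65, ρ(Jacobi) = cos(π/66) = 0.998867.
√(1 − cos²(π/66)) = sin(π/66) ≈ 0.0475819.
ω* = 2 / (1 + 0.0475819) = 2 / 1.0475819 ≈ 1.909159.
ρ_SOR = ω* − 1 = 1.909159 − 1 = 0.909159.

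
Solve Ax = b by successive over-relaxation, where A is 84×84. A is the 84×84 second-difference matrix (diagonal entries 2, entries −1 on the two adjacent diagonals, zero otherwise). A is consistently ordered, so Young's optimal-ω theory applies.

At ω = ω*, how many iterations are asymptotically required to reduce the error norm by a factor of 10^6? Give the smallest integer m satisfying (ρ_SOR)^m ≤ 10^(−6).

spectrum of D⁻¹(L+U) = {cos(kπ/85) : 1≤k≤84}; ρ_J = cos(π/85) = 0.9993171.
root = sin(π/85) = 0.0369515  (since 1−cos² = sin²).
ω* = 2/(1+0.0369515) = 1.9287305
ρ_SOR = ω* − 1 = 1.9287305 − 1 = 0.9287305.
m ≥ 6·ln10 / (−ln 0.9287305) = 186.856; smallest integer m = 187.

m = 187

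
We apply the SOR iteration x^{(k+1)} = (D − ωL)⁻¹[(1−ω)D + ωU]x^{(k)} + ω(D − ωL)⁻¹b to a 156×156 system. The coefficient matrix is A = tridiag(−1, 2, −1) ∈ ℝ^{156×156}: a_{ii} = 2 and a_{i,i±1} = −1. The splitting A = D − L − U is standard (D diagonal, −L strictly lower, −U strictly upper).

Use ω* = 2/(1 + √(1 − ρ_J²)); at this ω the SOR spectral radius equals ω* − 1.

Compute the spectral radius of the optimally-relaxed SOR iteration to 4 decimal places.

ρ_J = max_k |cos(kπ/157)| = cos(π/157) = 0.9998
√(1−ρ_J²) = |sin(π/157)| = 0.02001
ω* = 2/(1+0.02001) = 1.9608
and ρ(B_{ω*}) = 1.9608 − 1 = 0.9608.

ρ_SOR = 0.9608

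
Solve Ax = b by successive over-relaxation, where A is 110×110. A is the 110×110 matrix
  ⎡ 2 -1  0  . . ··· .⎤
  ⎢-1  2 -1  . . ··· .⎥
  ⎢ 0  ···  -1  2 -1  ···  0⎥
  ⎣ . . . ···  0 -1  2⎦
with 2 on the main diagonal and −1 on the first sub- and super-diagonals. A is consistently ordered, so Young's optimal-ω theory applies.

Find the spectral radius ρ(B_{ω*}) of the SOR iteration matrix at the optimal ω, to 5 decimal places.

ρ_SOR = 0.94496

[ρ_J] n=110: ρ(B_J) = cos(π/(n+1)) = cos(π/111) = 0.99960.
√(1−ρ_J²) = |sin(π/111)| = 0.028299
[ω*] 2 ÷ (1 + 0.028299) = 2 ÷ 1.028299 = 1.94496.
and ρ(B_{ω*}) = 1.94496 − 1 = 0.94496.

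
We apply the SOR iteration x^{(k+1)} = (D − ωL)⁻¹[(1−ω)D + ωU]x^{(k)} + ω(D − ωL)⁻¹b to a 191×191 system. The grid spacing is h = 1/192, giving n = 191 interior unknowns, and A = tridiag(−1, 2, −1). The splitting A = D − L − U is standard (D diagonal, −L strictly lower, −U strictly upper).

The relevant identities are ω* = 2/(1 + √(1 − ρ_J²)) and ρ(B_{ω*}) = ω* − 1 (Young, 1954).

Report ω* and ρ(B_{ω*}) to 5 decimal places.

ω* = 1.96780, ρ_SOR = 0.96780

½·tridiag(1,0,1) at n=191: λ_k = cos(kπ/192); max |λ| at k=1 ⇒ ρ_J = cos(π/192) ≈ 0.99987.
√(1−ρ_J²) = |sin(π/192)| = 0.016362
ω* = 2 / (1 + 0.016362) = 2 / 1.016362 ≈ 1.96780.
and ρ(B_{ω*}) = 1.96780 − 1 = 0.96780.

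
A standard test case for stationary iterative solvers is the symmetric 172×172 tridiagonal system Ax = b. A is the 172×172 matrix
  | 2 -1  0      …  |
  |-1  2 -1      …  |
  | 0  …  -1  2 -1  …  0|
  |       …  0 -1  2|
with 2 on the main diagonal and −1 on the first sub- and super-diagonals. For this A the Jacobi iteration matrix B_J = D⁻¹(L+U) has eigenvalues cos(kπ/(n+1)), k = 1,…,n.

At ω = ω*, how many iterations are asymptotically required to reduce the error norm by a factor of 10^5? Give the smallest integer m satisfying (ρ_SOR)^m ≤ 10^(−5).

spectrum of D⁻¹(L+U) = {cos(kπ/173) : 1≤k≤172}; ρ_J = cos(π/173) = 0.9998351.
√(1−ρ_J²) simplifies to sin(π/173) = 0.0181585.
Then 2/(1+√(1−ρ_J²)) = 2/(1+0.0181585); ω* = 2/1.0181585 = 1.9643307.
[ρ_SOR] ω* − 1 = 0.9643307.
(0.9643307)^m ≤ 10^{−5}  ⇒  m·ln(0.9643307) ≤ −5·ln10  ⇒  m ≥ 316.976  ⇒  m = 317

m = 317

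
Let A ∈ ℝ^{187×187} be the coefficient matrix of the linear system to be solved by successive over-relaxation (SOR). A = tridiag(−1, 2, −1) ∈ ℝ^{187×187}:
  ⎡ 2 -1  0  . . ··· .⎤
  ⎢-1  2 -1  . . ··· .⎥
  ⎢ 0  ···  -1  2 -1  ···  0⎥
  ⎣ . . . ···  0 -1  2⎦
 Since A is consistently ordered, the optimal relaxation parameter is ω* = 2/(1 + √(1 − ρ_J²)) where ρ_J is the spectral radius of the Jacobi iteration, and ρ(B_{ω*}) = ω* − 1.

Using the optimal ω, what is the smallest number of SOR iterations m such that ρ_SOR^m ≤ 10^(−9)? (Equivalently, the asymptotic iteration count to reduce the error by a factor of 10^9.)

With n=187, ρ(Jacobi) = cos(π/188) = 0.9998604.
1 − cos²(π/188) = sin²(π/188) ⇒ √(1−ρ_J²) = sin(π/188) = 0.0167098.
[ω*] 2 ÷ (1 + 0.0167098) = 2 ÷ 1.0167098 = 1.9671297.
and ρ(B_{ω*}) = 1.9671297 − 1 = 0.9671297.
(0.9671297)^m ≤ 10^{−9}  ⇒  m·ln(0.9671297) ≤ −9·ln10  ⇒  m ≥ 620.037  ⇒  m = 621

m = 621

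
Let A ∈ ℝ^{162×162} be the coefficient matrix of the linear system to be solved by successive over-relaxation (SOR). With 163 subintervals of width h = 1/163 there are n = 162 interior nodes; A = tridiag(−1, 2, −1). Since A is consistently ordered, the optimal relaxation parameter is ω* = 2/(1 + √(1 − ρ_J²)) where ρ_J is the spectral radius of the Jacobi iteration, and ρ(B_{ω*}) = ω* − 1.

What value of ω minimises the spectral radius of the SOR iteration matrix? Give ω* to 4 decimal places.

ω* = 1.9622

n=162: λ(B_J) = 1 − λ(A)/2 = cos(kπ/163); k=1 gives ρ_J = 0.9998.
root = sin(π/163) = 0.01927  (since 1−cos² = sin²).
[ω*] 2 ÷ (1 + 0.01927) = 2 ÷ 1.01927 = 1.9622.
Hence ρ(B_{ω*}) = 1.9622 − 1 = 0.9622.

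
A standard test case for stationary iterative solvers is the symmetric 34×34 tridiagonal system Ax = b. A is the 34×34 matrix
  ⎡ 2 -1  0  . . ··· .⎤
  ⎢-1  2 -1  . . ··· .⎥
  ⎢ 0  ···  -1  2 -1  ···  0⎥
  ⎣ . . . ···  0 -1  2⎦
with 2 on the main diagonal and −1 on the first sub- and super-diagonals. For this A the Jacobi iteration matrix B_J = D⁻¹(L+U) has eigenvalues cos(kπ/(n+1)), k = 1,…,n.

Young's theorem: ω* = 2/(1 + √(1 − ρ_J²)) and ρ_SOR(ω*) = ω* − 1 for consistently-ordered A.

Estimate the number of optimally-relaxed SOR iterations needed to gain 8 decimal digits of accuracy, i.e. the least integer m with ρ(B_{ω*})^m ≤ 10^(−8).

m = 103

B_J for the 34×34 system has eigenvalues cos(kπ/35); ρ_J = cos(π/35) = 0.9959743.
√(1−ρ_J²) simplifies to sin(π/35) = 0.0896393.
ω* = 2/(1+0.0896393) = 1.8354698
At ω = 1.8354698 every |λ(B_ω)| = ω−1, so ρ_SOR = 0.8354698.
For 8 digits: m = 8·ln10 / (−ln 0.8354698) = 18.4207/0.179761 = 102.473; round up → m = 103.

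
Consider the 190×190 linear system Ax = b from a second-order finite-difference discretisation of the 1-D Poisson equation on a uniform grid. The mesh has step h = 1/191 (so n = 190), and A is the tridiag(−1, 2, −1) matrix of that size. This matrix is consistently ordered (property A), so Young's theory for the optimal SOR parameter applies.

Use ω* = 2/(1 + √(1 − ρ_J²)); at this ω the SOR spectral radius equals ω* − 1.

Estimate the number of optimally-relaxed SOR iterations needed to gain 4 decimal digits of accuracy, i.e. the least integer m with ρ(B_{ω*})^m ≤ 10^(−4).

spectrum of D⁻¹(L+U) = {cos(kπ/191) : 1≤k≤190}; ρ_J = cos(π/191) = 0.9998647.
√(1 − cos²(π/191)) = sin(π/191) ≈ 0.0164474.
ω* = 2 / (1 + 0.0164474) = 2 / 1.0164474 ≈ 1.9676375.
Hence ρ(B_{ω*}) = 1.9676375 − 1 = 0.9676375.
4·ln10 = 9.21034; −ln(0.9676375) = 0.0328977; m = ⌈9.21034/0.0328977⌉ = ⌈279.969⌉ = 280.

m = 280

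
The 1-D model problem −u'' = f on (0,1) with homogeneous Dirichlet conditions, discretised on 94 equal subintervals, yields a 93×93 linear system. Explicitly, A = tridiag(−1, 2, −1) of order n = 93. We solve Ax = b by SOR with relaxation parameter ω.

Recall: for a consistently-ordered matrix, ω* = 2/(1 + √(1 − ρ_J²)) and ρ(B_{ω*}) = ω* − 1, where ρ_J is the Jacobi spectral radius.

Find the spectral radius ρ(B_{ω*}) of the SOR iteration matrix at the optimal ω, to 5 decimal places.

B_J for the 93×93 system has eigenvalues cos(kπ/94); ρ_J = cos(π/94) = 0.99944.
√(1 − cos²(π/94)) = sin(π/94) ≈ 0.033415.
Young: ω* = 2/(1+√(1−ρ_J²)) = 2/(1+0.033415) = 2/1.033415 = 1.93533.
ρ(B_{ω*}) = ω*−1 = 0.93533

ρ_SOR = 0.93533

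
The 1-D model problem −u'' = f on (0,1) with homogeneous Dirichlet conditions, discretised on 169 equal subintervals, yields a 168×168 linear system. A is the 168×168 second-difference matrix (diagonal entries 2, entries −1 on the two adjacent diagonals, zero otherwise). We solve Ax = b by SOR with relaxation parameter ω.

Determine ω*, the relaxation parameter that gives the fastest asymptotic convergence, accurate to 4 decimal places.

ω* = 1.9635

B_J for the 168×168 system has eigenvalues cos(kπ/169); ρ_J = cos(π/169) = 0.9998.
√(1−ρ_J²) simplifies to sin(π/169) = 0.01859.
[ω*] 2 ÷ (1 + 0.01859) = 2 ÷ 1.01859 = 1.9635.
[ρ_SOR] ω* − 1 = 0.9635.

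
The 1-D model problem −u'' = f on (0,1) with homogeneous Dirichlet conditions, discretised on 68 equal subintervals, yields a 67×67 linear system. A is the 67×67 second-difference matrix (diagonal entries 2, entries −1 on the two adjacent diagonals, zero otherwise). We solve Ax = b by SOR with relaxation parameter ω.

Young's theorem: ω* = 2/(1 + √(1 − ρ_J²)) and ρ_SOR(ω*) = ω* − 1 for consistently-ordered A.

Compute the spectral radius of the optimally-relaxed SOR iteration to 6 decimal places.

n=67: λ(B_J) = 1 − λ(A)/2 = cos(kπ/68); k=1 gives ρ_J = 0.998933.
√(1 − cos²(π/68)) = sin(π/68) ≈ 0.0461835.
ω* = 2/(1+0.0461835) = 1.911711
ρ(B_{ω*}) = ω*−1 = 0.911711

ρ_SOR = 0.911711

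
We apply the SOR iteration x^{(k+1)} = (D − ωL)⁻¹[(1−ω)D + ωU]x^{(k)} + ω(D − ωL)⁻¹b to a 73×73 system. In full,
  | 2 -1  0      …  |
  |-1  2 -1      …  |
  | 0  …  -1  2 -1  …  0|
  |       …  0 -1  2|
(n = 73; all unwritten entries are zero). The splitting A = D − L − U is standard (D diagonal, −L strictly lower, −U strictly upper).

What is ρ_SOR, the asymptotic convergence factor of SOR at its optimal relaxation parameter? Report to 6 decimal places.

ρ_SOR = 0.918573

With n=73, ρ(Jacobi) = cos(π/74) = 0.999099.
√(1 − cos²(π/74)) = sin(π/74) ≈ 0.0424412.
ω* = 2/(1+0.0424412) = 1.918573
ρ_SOR = ω* − 1 = 1.918573 − 1 = 0.918573.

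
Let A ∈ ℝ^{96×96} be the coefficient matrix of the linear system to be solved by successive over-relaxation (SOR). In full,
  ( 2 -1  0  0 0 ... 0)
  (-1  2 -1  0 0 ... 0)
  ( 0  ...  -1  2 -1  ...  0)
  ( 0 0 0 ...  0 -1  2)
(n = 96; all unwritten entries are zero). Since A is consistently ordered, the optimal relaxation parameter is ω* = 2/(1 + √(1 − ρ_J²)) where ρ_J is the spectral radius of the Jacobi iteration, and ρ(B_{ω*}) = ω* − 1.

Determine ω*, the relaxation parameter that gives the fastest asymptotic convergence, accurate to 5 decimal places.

ω* = 1.93727

B_J for the 96×96 system has eigenvalues cos(kπ/97); ρ_J = cos(π/97) = 0.99948.
√(1 − cos²(π/97)) = sin(π/97) ≈ 0.032382.
ω* = 2 / (1 + 0.032382) = 2 / 1.032382 ≈ 1.93727.
[ρ_SOR] ω* − 1 = 0.93727.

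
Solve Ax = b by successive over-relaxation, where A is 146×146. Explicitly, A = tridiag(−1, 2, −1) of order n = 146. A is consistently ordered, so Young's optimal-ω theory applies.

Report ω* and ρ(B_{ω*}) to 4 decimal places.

ω* = 1.9582, ρ_SOR = 0.9582

spectrum of D⁻¹(L+U) = {cos(kπ/147) : 1≤k≤146}; ρ_J = cos(π/147) = 0.9998.
1 − cos²(π/147) = sin²(π/147) ⇒ √(1−ρ_J²) = sin(π/147) = 0.02137.
[ω*] 2 ÷ (1 + 0.02137) = 2 ÷ 1.02137 = 1.9582.
ρ_SOR = ω* − 1 ≈ 0.9582.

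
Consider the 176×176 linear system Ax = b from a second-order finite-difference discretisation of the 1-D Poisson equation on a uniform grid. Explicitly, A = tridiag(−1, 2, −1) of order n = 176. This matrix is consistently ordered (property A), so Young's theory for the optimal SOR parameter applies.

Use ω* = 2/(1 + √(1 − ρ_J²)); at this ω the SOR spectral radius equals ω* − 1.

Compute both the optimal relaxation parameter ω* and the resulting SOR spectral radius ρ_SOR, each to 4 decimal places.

ω* = 1.9651, ρ_SOR = 0.9651

With n=176, ρ(Jacobi) = cos(π/177) = 0.9998.
√(1 − cos²(π/177)) = sin(π/177) ≈ 0.01775.
[ω*] 2 ÷ (1 + 0.01775) = 2 ÷ 1.01775 = 1.9651.
ρ(B_{ω*}) = ω*−1 = 0.9651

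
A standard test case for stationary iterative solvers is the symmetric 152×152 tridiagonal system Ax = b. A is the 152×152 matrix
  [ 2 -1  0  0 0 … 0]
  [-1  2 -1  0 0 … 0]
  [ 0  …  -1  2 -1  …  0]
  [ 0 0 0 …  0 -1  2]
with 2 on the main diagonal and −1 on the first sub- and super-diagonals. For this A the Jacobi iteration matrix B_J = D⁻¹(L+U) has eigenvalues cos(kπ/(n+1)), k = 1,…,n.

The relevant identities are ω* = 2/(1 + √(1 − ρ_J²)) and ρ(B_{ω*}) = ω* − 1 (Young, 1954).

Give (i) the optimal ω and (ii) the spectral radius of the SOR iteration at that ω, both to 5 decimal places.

ω* = 1.95976, ρ_SOR = 0.95976

spectrum of D⁻¹(L+U) = {cos(kπ/153) : 1≤k≤152}; ρ_J = cos(π/153) = 0.99979.
√(1 − cos²(π/153)) = sin(π/153) ≈ 0.020532.
Then 2/(1+√(1−ρ_J²)) = 2/(1+0.020532); ω* = 2/1.020532 = 1.95976.
[ρ_SOR] ω* − 1 = 0.95976.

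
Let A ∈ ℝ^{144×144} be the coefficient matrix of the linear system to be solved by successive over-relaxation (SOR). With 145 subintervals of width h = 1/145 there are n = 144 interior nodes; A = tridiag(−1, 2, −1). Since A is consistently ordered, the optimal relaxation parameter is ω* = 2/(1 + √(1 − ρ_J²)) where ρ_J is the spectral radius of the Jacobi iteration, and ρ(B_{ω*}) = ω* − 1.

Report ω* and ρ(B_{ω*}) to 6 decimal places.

ρ_J = max_k |cos(kπ/145)| = cos(π/145) = 0.999765
√(1 − cos²(π/145)) = sin(π/145) ≈ 0.0216645.
ω* = 2/(1 + 0.0216645) = 2/1.0216645 = 1.957590.
and ρ(B_{ω*}) = 1.957590 − 1 = 0.957590.

ω* = 1.957590, ρ_SOR = 0.957590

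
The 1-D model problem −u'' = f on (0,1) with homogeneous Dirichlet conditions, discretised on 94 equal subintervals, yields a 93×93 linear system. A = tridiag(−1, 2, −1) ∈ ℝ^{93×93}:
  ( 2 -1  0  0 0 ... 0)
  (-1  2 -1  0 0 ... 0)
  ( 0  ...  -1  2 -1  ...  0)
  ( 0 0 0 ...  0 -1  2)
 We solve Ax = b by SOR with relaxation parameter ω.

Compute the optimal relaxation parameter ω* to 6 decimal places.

[ρ_J] n=93: ρ(B_J) = cos(π/(n+1)) = cos(π/94) = 0.999442.
√(1 − cos²(π/94)) = sin(π/94) ≈ 0.0334150.
So ω* = 2/1.0334150 = 1.935331 (Young).
At ω = 1.935331 every |λ(B_ω)| = ω−1, so ρ_SOR = 0.935331.

ω* = 1.935331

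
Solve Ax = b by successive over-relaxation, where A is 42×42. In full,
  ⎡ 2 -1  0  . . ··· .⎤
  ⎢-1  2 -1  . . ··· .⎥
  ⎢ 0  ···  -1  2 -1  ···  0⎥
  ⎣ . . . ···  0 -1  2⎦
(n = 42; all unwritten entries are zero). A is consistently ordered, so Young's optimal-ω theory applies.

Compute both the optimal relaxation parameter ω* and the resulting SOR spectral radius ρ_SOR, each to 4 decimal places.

ω* = 1.8639, ρ_SOR = 0.8639

With n=42, ρ(Jacobi) = cos(π/43) = 0.9973.
√(1−ρ_J²) simplifies to sin(π/43) = 0.07300.
Young: ω* = 2/(1+√(1−ρ_J²)) = 2/(1+0.07300) = 2/1.07300 = 1.8639.
ρ_SOR = ω* − 1 = 1.8639 − 1 = 0.8639.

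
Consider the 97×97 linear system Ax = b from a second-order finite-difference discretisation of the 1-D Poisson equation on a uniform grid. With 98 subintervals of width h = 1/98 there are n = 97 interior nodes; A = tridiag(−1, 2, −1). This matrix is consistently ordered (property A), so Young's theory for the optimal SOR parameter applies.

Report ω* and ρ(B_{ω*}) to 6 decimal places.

ω* = 1.937888, ρ_SOR = 0.937888

B_J for the 97×97 system has eigenvalues cos(kπ/98); ρ_J = cos(π/98) = 0.999486.
root = sin(π/98) = 0.0320516  (since 1−cos² = sin²).
[ω*] 2 ÷ (1 + 0.0320516) = 2 ÷ 1.0320516 = 1.937888.
ρ_SOR = ω* − 1 = 1.937888 − 1 = 0.937888.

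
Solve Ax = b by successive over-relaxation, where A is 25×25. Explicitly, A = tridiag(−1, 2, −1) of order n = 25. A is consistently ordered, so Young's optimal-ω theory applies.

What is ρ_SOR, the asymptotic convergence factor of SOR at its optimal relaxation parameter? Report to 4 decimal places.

B_J for the 25×25 system has eigenvalues cos(kπ/26); ρ_J = cos(π/26) = 0.9927.
√(1 − cos²(π/26)) = sin(π/26) ≈ 0.12054.
Young: ω* = 2/(1+√(1−ρ_J²)) = 2/(1+0.12054) = 2/1.12054 = 1.7849.
ρ(B_{ω*}) = ω*−1 = 0.7849

ρ_SOR = 0.7849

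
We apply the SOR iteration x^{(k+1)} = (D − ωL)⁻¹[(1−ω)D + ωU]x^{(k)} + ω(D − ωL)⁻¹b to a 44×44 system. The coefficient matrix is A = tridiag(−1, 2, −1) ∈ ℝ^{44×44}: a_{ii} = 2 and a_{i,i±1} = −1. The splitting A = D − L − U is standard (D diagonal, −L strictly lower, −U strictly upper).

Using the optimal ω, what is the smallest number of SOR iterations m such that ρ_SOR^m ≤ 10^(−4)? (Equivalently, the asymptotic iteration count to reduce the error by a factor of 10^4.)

n=44: λ(B_J) = 1 − λ(A)/2 = cos(kπ/45); k=1 gives ρ_J = 0.9975641.
√(1 − cos²(π/45)) = sin(π/45) ≈ 0.0697565.
ω* = 2/(1+0.0697565) = 1.8695843
ρ(B_{ω*}) = ω*−1 = 0.8695843
4·ln10 = 9.21034; −ln(0.8695843) = 0.13974; m = ⌈9.21034/0.13974⌉ = ⌈65.911⌉ = 66.

m = 66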